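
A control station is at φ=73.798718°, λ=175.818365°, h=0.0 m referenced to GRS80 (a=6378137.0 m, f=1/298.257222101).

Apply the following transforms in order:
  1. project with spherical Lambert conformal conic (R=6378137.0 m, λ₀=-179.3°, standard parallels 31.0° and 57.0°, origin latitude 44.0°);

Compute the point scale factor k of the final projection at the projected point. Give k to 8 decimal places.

start: φ=73.798718°, λ=175.818365°, h=0.000 m
→ into lcc (λ₀=-179.3°): φ=73.79871800°, λ−λ₀=-4.88163500°
scale k = 1.16791979

1.16791979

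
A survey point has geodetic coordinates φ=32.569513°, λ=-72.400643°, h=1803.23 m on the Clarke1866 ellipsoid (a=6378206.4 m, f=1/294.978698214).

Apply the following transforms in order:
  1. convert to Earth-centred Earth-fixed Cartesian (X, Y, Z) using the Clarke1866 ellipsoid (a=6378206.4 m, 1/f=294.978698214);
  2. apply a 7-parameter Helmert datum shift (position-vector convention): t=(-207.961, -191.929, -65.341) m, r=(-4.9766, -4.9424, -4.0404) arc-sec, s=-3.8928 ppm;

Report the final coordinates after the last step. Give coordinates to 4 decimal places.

X=1626889.1199 m, Y=-5130175.7700 m, Z=3414695.6544 m

start: φ=32.569513°, λ=-72.400643°, h=1803.230 m
→ ECEF (a=6378206.400, f=1/294.978698214): X=1627285.7235, Y=-5130054.3203, Z=3414611.5223
→ Helmert 7p (PV): X=1626889.1199, Y=-5130175.7700, Z=3414695.6544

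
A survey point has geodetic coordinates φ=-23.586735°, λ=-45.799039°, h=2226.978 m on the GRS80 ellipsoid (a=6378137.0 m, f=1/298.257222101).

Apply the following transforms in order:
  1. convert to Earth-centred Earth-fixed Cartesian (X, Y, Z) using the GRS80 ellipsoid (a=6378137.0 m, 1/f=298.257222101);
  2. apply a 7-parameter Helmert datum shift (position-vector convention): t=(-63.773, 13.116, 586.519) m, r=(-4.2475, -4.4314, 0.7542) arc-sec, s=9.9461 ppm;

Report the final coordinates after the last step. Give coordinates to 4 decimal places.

start: φ=-23.586735°, λ=-45.799039°, h=2226.978 m
→ ECEF (a=6378137.000, f=1/298.257222101): X=4078802.7691, Y=-4194184.1786, Z=-2537293.6077
→ Helmert 7p (PV): X=4078849.4121, Y=-4194250.1139, Z=-2536558.3254

X=4078849.4121 m, Y=-4194250.1139 m, Z=-2536558.3254 m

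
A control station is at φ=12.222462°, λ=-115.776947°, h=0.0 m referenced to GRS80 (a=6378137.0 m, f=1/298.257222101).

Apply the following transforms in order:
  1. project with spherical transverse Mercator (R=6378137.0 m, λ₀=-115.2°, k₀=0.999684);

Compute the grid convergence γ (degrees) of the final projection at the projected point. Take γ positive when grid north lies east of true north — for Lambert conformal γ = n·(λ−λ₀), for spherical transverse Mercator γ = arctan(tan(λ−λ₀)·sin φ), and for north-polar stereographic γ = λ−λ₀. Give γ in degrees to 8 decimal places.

-0.12214822

start: φ=12.222462°, λ=-115.776947°, h=0.000 m
→ into tm (λ₀=-115.2°): φ=12.22246200°, λ−λ₀=-0.57694700°
convergence γ = -0.12214822°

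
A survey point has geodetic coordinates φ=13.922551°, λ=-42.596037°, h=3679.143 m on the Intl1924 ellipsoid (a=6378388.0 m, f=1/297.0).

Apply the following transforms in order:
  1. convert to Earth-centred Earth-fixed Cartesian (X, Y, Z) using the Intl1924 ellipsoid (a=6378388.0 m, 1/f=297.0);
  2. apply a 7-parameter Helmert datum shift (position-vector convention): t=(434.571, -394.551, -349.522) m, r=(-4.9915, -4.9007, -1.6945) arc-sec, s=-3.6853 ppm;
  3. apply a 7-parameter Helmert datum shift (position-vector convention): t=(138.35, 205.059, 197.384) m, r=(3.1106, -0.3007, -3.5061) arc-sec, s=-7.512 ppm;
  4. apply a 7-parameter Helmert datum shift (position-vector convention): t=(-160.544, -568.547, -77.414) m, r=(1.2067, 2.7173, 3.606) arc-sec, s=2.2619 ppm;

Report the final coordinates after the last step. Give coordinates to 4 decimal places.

X=4561305.7360 m, Y=-4194209.2678 m, Z=1525394.5924 m

start: φ=13.922551°, λ=-42.596037°, h=3679.143 m
→ ECEF (a=6378388.000, f=1/297.0): X=4560984.9080, Y=-4193458.4315, Z=1525569.1511
→ Helmert 7p (PV): X=4561331.9743, Y=-4193838.0796, Z=1525423.8513
→ Helmert 7p (PV): X=4561362.5492, Y=-4193702.0538, Z=1525553.1808
→ Helmert 7p (PV): X=4561305.7360, Y=-4194209.2678, Z=1525394.5924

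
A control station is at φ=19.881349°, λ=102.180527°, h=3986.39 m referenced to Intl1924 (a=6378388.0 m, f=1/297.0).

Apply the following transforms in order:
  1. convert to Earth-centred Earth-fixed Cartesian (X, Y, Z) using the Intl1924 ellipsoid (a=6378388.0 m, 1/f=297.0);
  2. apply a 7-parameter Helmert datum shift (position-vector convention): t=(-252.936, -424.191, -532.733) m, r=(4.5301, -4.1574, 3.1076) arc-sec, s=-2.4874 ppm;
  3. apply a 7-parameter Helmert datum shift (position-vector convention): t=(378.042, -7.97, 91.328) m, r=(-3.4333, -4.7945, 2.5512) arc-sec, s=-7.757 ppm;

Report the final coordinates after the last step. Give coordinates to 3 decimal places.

X=-1266981.617 m, Y=5868601.213 m, Z=2156244.558 m

start: φ=19.881349°, λ=102.180527°, h=3986.390 m
→ ECEF (a=6378388.000, f=1/297.0): X=-1266865.1018, Y=5869139.7324, Z=2156731.8266
→ Helmert 7p (PV): X=-1267246.7815, Y=5868634.4886, Z=2156297.0954
→ Helmert 7p (PV): X=-1266981.6169, Y=5868601.2133, Z=2156244.5576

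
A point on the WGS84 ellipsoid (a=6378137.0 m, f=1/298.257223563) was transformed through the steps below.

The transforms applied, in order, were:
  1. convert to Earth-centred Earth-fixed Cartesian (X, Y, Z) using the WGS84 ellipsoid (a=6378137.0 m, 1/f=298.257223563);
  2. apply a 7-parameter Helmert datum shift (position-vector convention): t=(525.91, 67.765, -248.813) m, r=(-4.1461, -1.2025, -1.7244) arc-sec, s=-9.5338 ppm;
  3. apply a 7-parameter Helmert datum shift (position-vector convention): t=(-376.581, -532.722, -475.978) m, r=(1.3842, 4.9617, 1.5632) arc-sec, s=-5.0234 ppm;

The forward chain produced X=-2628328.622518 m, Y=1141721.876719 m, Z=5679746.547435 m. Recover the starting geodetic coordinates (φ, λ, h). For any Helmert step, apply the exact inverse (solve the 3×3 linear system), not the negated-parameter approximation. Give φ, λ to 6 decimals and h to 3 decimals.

φ=63.381862°, λ=156.515243°, h=1505.703 m

start: X=-2628328.6225, Y=1141721.8767, Z=5679746.5474 m
→ Helmert⁻¹: X=-2628093.2224, Y=1142318.3725, Z=5680180.1750
→ Helmert⁻¹: X=-2628620.6249, Y=1142125.3387, Z=5680521.4268
→ geod (Bowring, a=6378137.000): φ=63.38186200°, λ=156.51524300°, h=1505.7030 m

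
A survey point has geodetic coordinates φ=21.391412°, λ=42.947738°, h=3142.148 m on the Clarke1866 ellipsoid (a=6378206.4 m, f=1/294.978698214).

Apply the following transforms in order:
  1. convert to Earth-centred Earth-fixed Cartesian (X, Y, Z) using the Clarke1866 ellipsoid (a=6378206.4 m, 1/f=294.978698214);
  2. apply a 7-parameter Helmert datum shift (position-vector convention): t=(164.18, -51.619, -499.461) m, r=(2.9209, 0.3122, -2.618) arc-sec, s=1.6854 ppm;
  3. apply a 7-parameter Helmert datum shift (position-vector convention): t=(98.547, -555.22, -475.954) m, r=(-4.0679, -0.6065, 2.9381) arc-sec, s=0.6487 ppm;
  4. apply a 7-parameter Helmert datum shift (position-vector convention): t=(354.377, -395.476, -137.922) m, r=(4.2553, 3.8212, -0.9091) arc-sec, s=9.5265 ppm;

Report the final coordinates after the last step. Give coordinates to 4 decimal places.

X=4351886.7301 m, Y=4049113.3757 m, Z=2311710.6800 m

start: φ=21.391412°, λ=42.947738°, h=3142.148 m
→ ECEF (a=6378206.400, f=1/294.978698214): X=4351166.9212, Y=4050114.9243, Z=2312809.9759
→ Helmert 7p (PV): X=4351393.3411, Y=4049982.1529, Z=2312365.1805
→ Helmert 7p (PV): X=4351430.2224, Y=4049537.1466, Z=2311823.6486
→ Helmert 7p (PV): X=4351886.7301, Y=4049113.3757, Z=2311710.6800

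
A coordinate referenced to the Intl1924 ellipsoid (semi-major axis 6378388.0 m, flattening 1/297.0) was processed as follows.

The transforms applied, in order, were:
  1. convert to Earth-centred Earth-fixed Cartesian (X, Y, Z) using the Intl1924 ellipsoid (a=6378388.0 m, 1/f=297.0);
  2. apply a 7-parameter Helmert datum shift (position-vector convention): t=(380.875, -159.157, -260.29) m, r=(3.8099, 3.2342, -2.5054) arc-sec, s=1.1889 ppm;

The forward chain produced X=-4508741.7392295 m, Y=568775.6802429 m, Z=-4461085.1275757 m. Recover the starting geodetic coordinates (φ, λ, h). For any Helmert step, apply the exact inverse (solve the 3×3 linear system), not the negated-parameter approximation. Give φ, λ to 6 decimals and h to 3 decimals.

φ=-44.659513°, λ=172.810369°, h=437.143 m

start: X=-4508741.7392, Y=568775.6802, Z=-4461085.1276 m
→ Helmert⁻¹: X=-4509054.2160, Y=568796.9946, Z=-4460900.7416
→ geod (Bowring, a=6378388.000): φ=-44.65951300°, λ=172.81036900°, h=437.1430 m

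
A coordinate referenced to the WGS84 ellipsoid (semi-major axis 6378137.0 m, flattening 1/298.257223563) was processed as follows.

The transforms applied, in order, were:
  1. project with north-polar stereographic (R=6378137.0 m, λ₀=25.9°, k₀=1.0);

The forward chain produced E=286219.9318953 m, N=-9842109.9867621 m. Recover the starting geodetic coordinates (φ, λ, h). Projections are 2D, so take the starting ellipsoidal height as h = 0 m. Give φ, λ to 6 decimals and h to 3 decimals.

φ=14.672571°, λ=27.565758°, h=0.000 m

start: E=286219.9319, N=-9842109.9868 m
→ stereo⁻¹: φ=14.67257100°, λ=27.56575800°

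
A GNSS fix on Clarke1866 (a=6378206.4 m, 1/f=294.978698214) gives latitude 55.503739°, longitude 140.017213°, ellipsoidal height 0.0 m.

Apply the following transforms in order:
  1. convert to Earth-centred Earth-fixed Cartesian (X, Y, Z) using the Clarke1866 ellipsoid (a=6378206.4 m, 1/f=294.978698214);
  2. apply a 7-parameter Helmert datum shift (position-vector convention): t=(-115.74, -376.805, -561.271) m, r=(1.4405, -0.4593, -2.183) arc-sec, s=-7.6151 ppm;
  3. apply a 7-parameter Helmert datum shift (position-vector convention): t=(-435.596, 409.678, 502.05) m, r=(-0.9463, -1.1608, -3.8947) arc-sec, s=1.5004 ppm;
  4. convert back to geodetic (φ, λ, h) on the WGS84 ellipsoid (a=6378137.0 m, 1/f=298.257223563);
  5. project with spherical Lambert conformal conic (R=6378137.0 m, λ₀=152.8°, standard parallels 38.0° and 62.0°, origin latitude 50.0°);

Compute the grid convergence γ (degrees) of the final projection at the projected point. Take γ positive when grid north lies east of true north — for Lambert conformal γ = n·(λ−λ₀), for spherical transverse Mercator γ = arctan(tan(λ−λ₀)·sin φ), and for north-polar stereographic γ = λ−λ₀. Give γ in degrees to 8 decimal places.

-9.86312818

start: φ=55.503739°, λ=140.017213°, h=0.000 m
→ ECEF (a=6378206.400, f=1/294.978698214): X=-2774274.4480, Y=2326472.7392, Z=5233145.7391
→ Helmert 7p (PV): X=-2774356.0924, Y=2326071.0325, Z=5232554.6870
→ Helmert 7p (PV): X=-2774781.3774, Y=2326560.5920, Z=5233038.3030
→ geod (Bowring, a=6378137.000): φ=55.49790182°, λ=140.02130185°, h=71.4249 m
→ into lcc (λ₀=152.8°): φ=55.49790182°, λ−λ₀=-12.77869815°
convergence γ = -9.86312818°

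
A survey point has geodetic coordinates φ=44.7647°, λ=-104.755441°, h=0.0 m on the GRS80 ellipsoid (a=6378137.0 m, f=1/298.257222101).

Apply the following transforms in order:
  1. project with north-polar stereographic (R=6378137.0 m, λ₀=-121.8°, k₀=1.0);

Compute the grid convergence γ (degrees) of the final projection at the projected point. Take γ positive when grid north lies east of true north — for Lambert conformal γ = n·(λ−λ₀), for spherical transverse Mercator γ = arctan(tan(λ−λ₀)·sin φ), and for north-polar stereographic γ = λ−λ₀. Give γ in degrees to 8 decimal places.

start: φ=44.764700°, λ=-104.755441°, h=0.000 m
→ into stereo (λ₀=-121.8°): φ=44.76470000°, λ−λ₀=17.04455900°
convergence γ = 17.04455900°

17.04455900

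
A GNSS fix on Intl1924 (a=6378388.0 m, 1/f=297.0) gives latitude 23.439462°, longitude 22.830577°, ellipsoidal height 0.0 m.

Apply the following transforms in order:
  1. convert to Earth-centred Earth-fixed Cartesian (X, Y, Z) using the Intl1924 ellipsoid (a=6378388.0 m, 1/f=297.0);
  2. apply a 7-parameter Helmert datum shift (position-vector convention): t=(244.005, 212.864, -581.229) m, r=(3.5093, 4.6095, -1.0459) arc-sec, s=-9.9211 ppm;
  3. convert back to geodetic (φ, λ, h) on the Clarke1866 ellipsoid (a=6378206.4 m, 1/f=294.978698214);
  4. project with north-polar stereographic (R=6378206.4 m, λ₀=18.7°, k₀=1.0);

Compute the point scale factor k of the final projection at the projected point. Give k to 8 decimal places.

1.43093487

start: φ=23.439462°, λ=22.830577°, h=0.000 m
→ ECEF (a=6378388.000, f=1/297.0): X=5396448.2586, Y=2271847.5398, Z=2521479.2020
→ Helmert 7p (PV): X=5396706.5927, Y=2271967.6023, Z=2520791.0132
→ geod (Bowring, a=6378206.400): φ=23.43370189°, λ=22.83067897°, h=192.1949 m
→ into stereo (λ₀=18.7°): φ=23.43370189°, λ−λ₀=4.13067897°
scale k = 1.43093487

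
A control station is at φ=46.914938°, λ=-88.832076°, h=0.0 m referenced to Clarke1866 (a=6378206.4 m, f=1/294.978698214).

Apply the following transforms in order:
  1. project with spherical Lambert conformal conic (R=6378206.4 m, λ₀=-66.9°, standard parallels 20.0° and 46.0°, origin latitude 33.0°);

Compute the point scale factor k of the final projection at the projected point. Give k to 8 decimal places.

1.00407506

start: φ=46.914938°, λ=-88.832076°, h=0.000 m
→ into lcc (λ₀=-66.9°): φ=46.91493800°, λ−λ₀=-21.93207600°
scale k = 1.00407506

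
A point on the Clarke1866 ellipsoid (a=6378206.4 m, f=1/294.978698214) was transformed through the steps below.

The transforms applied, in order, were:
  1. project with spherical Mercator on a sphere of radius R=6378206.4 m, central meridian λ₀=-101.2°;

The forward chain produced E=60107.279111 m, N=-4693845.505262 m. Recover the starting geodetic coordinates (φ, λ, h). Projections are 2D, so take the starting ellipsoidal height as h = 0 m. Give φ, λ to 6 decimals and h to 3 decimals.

start: E=60107.2791, N=-4693845.5053 m
→ merc⁻¹: φ=-38.80511600°, λ=-100.66005300°

φ=-38.805116°, λ=-100.660053°, h=0.000 m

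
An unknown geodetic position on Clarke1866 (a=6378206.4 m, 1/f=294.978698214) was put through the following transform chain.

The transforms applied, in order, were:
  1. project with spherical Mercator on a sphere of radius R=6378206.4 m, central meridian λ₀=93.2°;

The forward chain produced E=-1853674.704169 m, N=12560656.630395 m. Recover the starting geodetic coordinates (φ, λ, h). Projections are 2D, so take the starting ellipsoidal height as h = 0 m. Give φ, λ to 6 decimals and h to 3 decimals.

φ=74.110985°, λ=76.548338°, h=0.000 m

start: E=-1853674.7042, N=12560656.6304 m
→ merc⁻¹: φ=74.11098500°, λ=76.54833800°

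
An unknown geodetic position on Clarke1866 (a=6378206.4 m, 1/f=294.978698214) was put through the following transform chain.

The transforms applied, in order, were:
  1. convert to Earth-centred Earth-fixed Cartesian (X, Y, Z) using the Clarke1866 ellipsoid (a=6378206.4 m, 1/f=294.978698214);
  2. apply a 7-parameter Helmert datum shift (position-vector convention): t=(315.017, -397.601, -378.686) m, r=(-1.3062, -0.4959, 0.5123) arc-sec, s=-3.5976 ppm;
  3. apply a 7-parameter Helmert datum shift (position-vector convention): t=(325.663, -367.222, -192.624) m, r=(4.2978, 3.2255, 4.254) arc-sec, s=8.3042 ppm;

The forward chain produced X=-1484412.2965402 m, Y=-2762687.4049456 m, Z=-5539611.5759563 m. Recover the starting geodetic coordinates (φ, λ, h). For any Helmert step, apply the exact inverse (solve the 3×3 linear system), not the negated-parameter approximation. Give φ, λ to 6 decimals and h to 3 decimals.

start: X=-1484412.2965, Y=-2762687.4049, Z=-5539611.5760 m
→ Helmert⁻¹: X=-1484695.9791, Y=-2762382.0434, Z=-5539338.6112
→ Helmert⁻¹: X=-1485036.5152, Y=-2761955.6141, Z=-5538993.7724
→ geod (Bowring, a=6378206.400): φ=-60.65026700°, λ=-118.26584100°, h=3263.4500 m

φ=-60.650267°, λ=-118.265841°, h=3263.450 m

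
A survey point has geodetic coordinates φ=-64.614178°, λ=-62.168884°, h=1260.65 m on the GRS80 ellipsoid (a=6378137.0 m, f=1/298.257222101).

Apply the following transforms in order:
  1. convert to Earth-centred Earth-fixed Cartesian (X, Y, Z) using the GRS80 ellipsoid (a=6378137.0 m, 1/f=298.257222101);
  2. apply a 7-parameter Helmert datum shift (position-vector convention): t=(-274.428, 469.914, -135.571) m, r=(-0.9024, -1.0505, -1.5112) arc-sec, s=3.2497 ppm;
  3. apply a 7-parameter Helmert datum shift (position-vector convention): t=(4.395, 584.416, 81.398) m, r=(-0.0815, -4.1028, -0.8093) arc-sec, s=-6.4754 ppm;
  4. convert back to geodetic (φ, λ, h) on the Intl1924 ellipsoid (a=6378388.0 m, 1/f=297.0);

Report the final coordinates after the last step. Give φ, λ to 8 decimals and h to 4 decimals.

start: φ=-64.614178°, λ=-62.168884°, h=1260.650 m
→ ECEF (a=6378137.000, f=1/298.257222101): X=1280346.6006, Y=-2425200.0401, Z=-5740538.6444
→ Helmert 7p (PV): X=1280087.8015, Y=-2424772.5025, Z=-5740675.7394
→ Helmert 7p (PV): X=1280188.5803, Y=-2424179.6759, Z=-5740530.7482
→ geod (Bowring, a=6378388.000): φ=-64.62269237°, λ=-62.16184843°, h=658.6549 m

φ=-64.62269237°, λ=-62.16184843°, h=658.6549 m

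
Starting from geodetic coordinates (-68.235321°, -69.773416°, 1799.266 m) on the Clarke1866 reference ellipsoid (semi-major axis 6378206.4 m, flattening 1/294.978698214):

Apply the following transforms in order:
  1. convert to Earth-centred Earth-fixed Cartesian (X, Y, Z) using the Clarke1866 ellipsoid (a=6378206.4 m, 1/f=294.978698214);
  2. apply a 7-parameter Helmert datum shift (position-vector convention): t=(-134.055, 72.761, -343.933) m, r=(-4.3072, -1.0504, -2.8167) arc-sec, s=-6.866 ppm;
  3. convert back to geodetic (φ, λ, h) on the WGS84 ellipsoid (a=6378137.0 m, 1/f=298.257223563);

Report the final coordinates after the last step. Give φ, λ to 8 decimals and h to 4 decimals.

start: φ=-68.235321°, λ=-69.773416°, h=1799.266 m
→ ECEF (a=6378206.400, f=1/294.978698214): X=820291.1863, Y=-2226298.0733, Z=-5902359.3958
→ Helmert 7p (PV): X=820151.1551, Y=-2226344.4797, Z=-5902612.1369
→ geod (Bowring, a=6378137.000): φ=-68.23472921°, λ=-69.77697651°, h=1896.4789 m

φ=-68.23472921°, λ=-69.77697651°, h=1896.4789 m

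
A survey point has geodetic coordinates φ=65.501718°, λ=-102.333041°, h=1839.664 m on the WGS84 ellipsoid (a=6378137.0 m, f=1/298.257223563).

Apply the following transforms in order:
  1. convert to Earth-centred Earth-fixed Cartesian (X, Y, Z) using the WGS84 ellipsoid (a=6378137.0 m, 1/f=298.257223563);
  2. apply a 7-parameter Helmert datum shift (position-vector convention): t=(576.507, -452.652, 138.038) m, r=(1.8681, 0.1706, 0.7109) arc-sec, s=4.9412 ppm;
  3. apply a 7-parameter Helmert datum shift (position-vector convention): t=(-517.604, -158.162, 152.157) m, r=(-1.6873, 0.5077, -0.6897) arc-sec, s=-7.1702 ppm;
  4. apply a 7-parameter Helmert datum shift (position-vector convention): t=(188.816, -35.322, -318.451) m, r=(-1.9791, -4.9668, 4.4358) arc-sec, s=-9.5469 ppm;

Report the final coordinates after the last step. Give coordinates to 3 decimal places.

start: φ=65.501718°, λ=-102.333041°, h=1839.664 m
→ ECEF (a=6378137.000, f=1/298.257223563): X=-566647.2730, Y=-2591697.5947, Z=5782802.7631
→ Helmert 7p (PV): X=-566059.8506, Y=-2592217.3798, Z=5782946.3712
→ Helmert 7p (PV): X=-566567.8294, Y=-2592307.7566, Z=5783079.6614
→ Helmert 7p (PV): X=-566457.1101, Y=-2592275.0264, Z=5782717.2301

X=-566457.110 m, Y=-2592275.026 m, Z=5782717.230 m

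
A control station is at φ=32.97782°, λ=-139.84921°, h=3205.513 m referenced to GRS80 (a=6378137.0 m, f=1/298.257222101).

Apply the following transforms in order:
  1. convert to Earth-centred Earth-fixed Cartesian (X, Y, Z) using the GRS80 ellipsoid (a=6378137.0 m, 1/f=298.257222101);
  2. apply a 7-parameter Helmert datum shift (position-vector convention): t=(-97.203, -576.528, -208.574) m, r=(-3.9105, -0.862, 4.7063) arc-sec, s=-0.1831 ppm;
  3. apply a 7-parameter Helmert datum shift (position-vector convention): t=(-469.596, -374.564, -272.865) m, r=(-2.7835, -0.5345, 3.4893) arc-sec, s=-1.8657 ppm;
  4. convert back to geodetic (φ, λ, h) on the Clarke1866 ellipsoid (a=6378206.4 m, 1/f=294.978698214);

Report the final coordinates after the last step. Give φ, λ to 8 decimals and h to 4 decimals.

φ=32.97190770°, λ=-139.84414625°, h=3809.5644 m

start: φ=32.977820°, λ=-139.849210°, h=3205.513 m
→ ECEF (a=6378137.000, f=1/298.257222101): X=-4095772.5132, Y=-3455170.5755, Z=3453640.1793
→ Helmert 7p (PV): X=-4095804.5634, Y=-3455774.4469, Z=3453479.3616
→ Helmert 7p (PV): X=-4096217.0071, Y=-3456165.2465, Z=3453236.0747
→ geod (Bowring, a=6378206.400): φ=32.97190770°, λ=-139.84414625°, h=3809.5644 m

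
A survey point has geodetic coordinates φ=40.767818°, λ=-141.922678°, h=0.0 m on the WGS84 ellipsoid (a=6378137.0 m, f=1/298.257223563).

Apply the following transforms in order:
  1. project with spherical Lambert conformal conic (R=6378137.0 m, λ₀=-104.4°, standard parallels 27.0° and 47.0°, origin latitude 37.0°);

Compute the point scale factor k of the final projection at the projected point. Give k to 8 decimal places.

start: φ=40.767818°, λ=-141.922678°, h=0.000 m
→ into lcc (λ₀=-104.4°): φ=40.76781800°, λ−λ₀=-37.52267800°
scale k = 0.98669618

0.98669618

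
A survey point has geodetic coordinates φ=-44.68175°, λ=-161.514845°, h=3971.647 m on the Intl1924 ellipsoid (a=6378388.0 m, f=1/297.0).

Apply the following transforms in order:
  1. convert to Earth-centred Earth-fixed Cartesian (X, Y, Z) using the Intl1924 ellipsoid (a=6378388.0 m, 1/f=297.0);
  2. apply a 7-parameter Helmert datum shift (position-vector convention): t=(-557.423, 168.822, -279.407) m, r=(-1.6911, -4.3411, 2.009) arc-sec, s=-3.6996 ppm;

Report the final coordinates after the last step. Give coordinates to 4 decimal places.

start: φ=-44.681750°, λ=-161.514845°, h=3971.647 m
→ ECEF (a=6378388.000, f=1/297.0): X=-4311039.3309, Y=-1441211.6762, Z=-4465143.6125
→ Helmert 7p (PV): X=-4311472.7934, Y=-1441116.1195, Z=-4465485.4151

X=-4311472.7934 m, Y=-1441116.1195 m, Z=-4465485.4151 m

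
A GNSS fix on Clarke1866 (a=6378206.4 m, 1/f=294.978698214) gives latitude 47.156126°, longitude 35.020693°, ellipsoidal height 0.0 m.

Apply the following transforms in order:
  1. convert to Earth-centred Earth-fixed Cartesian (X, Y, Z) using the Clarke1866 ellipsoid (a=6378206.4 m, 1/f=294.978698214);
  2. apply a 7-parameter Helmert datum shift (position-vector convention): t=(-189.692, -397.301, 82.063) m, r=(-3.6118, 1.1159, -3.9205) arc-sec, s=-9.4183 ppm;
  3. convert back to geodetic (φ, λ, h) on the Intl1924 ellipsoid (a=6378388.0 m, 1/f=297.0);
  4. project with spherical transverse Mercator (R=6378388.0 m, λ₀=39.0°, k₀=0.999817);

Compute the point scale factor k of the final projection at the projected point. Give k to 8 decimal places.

1.00093388

start: φ=47.156126°, λ=35.020693°, h=0.000 m
→ ECEF (a=6378206.400, f=1/294.978698214): X=3558406.9681, Y=2493539.1262, Z=4653380.7418
→ Helmert 7p (PV): X=3558256.3313, Y=2493132.1881, Z=4653356.0642
→ geod (Bowring, a=6378388.000): φ=47.15701406°, λ=35.01743819°, h=-521.0360 m
→ into tm (λ₀=39.0°): φ=47.15701406°, λ−λ₀=-3.98256181°
scale k = 1.00093388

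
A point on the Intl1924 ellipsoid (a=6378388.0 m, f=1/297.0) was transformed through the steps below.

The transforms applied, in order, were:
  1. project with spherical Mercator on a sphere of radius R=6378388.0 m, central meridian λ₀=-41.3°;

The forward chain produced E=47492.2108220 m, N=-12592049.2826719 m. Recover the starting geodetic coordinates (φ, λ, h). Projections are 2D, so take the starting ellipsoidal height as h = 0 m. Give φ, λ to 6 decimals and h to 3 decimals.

start: E=47492.2108, N=-12592049.2827 m
→ merc⁻¹: φ=-74.18713000°, λ=-40.87338700°

φ=-74.187130°, λ=-40.873387°, h=0.000 m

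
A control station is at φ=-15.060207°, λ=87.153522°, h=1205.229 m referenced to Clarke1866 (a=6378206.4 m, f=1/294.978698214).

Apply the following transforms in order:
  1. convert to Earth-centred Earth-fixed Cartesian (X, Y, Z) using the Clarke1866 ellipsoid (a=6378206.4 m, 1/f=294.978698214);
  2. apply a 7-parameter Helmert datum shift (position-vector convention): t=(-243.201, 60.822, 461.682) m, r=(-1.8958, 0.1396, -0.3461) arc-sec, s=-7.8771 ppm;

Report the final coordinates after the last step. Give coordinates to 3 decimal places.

start: φ=-15.060207°, λ=87.153522°, h=1205.229 m
→ ECEF (a=6378206.400, f=1/294.978698214): X=305990.2826, Y=6154105.3887, Z=-1646746.1584
→ Helmert 7p (PV): X=305753.8829, Y=6154102.0854, Z=-1646328.2744

X=305753.883 m, Y=6154102.085 m, Z=-1646328.274 m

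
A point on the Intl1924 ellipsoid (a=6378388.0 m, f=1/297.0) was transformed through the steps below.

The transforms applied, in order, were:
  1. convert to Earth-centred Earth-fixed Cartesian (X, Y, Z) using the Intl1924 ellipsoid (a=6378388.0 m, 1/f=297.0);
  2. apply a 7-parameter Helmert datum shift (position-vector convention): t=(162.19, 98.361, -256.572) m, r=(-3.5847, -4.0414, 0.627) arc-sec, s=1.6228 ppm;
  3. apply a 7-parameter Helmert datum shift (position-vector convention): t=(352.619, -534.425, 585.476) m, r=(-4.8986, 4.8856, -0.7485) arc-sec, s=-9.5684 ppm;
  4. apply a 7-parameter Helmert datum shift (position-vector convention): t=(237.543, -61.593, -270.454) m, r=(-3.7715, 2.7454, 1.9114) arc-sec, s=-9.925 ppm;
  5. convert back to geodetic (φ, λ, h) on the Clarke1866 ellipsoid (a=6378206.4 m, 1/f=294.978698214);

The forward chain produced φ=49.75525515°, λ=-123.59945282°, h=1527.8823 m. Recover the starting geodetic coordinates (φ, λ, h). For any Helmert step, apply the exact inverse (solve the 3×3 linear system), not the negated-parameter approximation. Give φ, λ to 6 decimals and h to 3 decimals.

start: φ=49.755255°, λ=-123.599453°, h=1527.882 m
→ ECEF (a=6378206.400, f=1/294.978698214): X=-2285364.5377, Y=-3439821.4231, Z=4846208.3465
→ Helmert⁻¹: X=-2285721.1481, Y=-3439861.4047, Z=4846433.5822
→ Helmert⁻¹: X=-2286197.9370, Y=-3439483.2675, Z=4845758.6381
→ Helmert⁻¹: X=-2286271.9237, Y=-3439653.3160, Z=4845992.3633
→ geod (Bowring, a=6378388.000): φ=49.75021600°, λ=-123.61122800°, h=1330.1900 m

φ=49.750216°, λ=-123.611228°, h=1330.190 m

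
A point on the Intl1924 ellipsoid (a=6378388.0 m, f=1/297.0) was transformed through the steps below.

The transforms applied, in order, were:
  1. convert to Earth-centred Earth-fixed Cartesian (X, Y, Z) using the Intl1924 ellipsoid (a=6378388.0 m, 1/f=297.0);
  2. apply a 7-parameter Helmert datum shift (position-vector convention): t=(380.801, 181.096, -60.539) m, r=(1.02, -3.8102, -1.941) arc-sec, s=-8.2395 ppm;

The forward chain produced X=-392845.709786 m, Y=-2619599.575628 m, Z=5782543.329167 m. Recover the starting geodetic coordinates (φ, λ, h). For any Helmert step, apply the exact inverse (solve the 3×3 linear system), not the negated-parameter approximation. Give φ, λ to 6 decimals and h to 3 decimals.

φ=65.532982°, λ=-98.533582°, h=-35.852 m

start: X=-392845.7098, Y=-2619599.5756, Z=5782543.3292 m
→ Helmert⁻¹: X=-393098.2784, Y=-2619777.3607, Z=5782671.7308
→ geod (Bowring, a=6378388.000): φ=65.53298200°, λ=-98.53358200°, h=-35.8520 m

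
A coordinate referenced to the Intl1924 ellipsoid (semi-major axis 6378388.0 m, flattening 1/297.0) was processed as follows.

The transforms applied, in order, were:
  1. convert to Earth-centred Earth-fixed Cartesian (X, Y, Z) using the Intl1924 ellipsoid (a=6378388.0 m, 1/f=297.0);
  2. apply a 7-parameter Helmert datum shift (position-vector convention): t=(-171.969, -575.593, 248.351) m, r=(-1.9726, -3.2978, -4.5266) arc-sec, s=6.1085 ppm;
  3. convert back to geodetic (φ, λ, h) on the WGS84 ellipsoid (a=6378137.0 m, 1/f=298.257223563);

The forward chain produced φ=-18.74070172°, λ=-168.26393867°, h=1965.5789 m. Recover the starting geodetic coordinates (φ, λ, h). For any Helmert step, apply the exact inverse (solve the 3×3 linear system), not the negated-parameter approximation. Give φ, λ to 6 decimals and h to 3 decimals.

φ=-18.743366°, λ=-168.267936°, h=1494.351 m

start: φ=-18.740702°, λ=-168.263939°, h=1965.579 m
→ ECEF (a=6378137.000, f=1/298.257223563): X=-5917583.5766, Y=-1229357.3431, Z=-2036821.7788
→ Helmert⁻¹: X=-5917381.0603, Y=-1228884.6240, Z=-2036974.8306
→ geod (Bowring, a=6378388.000): φ=-18.74336600°, λ=-168.26793600°, h=1494.3510 m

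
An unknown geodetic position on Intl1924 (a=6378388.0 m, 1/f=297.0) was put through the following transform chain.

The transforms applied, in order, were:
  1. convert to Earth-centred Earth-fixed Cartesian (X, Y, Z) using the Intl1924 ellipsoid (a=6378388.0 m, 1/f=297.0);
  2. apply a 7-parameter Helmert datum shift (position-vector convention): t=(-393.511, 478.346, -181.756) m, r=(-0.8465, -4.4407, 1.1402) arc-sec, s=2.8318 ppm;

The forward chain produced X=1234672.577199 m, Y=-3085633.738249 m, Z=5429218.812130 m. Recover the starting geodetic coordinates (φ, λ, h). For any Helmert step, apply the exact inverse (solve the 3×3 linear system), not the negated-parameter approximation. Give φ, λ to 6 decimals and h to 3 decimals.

start: X=1234672.5772, Y=-3085633.7382, Z=5429218.8121 m
→ Helmert⁻¹: X=1235162.4201, Y=-3086132.4546, Z=5429345.9359
→ geod (Bowring, a=6378388.000): φ=58.69460200°, λ=-68.18723700°, h=3386.1520 m

φ=58.694602°, λ=-68.187237°, h=3386.152 m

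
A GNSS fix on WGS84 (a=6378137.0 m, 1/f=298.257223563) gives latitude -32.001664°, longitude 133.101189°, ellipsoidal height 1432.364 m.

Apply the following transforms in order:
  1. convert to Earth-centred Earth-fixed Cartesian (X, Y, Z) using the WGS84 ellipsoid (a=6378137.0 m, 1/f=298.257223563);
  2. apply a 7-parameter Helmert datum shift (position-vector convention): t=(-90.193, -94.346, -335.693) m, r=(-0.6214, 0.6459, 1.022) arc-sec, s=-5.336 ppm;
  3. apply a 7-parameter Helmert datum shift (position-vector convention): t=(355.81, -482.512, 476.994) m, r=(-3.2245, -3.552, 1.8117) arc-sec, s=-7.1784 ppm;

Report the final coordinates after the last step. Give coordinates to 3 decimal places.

X=-3699824.229 m, Y=3953139.968 m, Z=-3361289.467 m

start: φ=-32.001664°, λ=133.101189°, h=1432.364 m
→ ECEF (a=6378137.000, f=1/298.257223563): X=-3700129.1980, Y=3953879.8174, Z=-3361346.9834
→ Helmert 7p (PV): X=-3700229.7634, Y=3953735.9137, Z=-3361665.0652
→ Helmert 7p (PV): X=-3699824.2291, Y=3953139.9681, Z=-3361289.4671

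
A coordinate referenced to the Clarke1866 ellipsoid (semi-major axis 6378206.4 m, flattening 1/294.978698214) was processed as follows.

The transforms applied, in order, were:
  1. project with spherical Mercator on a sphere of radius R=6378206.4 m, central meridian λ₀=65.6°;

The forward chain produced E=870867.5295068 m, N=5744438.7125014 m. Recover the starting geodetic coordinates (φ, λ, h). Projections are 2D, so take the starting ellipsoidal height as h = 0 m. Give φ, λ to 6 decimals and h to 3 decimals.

φ=45.775065°, λ=73.423051°, h=0.000 m

start: E=870867.5295, N=5744438.7125 m
→ merc⁻¹: φ=45.77506500°, λ=73.42305100°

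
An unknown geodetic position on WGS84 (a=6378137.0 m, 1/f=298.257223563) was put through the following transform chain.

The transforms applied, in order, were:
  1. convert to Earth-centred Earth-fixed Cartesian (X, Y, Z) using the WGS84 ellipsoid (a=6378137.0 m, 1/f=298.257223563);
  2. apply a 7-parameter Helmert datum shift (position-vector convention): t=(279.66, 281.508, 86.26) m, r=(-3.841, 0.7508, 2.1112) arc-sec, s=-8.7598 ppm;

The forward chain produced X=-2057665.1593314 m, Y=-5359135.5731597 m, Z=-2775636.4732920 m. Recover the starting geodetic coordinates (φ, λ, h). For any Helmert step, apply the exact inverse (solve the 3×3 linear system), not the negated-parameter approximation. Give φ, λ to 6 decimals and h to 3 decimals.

φ=-25.955699°, λ=-111.006802°, h=2752.058 m

start: X=-2057665.1593, Y=-5359135.5732, Z=-2775636.4733 m
→ Helmert⁻¹: X=-2058007.5981, Y=-5359391.2734, Z=-2775854.3403
→ geod (Bowring, a=6378137.000): φ=-25.95569900°, λ=-111.00680200°, h=2752.0580 m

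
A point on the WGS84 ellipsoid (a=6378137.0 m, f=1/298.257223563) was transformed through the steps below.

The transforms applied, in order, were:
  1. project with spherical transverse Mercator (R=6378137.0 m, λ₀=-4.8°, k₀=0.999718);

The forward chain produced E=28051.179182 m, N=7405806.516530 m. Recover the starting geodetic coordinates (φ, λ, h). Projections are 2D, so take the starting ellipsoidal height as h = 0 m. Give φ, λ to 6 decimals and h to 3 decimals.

φ=66.544980°, λ=-4.166723°, h=0.000 m

start: E=28051.1792, N=7405806.5165 m
→ tm⁻¹: φ=66.54498000°, λ=-4.16672300°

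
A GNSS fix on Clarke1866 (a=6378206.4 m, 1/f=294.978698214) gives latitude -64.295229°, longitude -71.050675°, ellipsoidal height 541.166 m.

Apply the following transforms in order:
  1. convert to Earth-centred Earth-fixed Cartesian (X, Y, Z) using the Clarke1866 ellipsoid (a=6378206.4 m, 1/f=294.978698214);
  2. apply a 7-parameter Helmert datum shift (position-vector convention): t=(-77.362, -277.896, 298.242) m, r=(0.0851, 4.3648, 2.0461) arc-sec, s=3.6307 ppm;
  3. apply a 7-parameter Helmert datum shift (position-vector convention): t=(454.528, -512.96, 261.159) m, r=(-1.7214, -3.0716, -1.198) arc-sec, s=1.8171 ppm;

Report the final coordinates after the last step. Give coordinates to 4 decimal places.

X=901264.5748 m, Y=-2624809.2875 m, Z=-5723818.3416 m

start: φ=-64.295229°, λ=-71.050675°, h=541.166 m
→ ECEF (a=6378206.400, f=1/294.978698214): X=900907.6074, Y=-2623962.4322, Z=-5724361.7253
→ Helmert 7p (PV): X=900738.4110, Y=-2624238.5564, Z=-5724104.4136
→ Helmert 7p (PV): X=901264.5748, Y=-2624809.2875, Z=-5723818.3416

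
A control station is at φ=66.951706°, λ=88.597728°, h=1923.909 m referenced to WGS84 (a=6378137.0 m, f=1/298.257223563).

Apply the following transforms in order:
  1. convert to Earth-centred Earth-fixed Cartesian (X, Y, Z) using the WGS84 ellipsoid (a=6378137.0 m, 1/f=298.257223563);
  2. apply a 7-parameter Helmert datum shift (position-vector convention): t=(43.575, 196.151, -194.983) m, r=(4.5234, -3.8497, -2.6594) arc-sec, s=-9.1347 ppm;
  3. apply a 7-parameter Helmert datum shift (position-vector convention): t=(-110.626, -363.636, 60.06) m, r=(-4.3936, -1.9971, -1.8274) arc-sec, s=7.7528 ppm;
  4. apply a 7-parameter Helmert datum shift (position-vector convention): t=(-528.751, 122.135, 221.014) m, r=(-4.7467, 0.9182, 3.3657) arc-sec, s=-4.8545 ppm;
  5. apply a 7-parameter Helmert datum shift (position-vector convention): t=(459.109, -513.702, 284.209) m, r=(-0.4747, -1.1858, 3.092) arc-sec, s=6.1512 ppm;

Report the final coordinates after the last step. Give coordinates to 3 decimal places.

X=60966.580 m, Y=2503780.496 m, Z=5848386.982 m

start: φ=66.951706°, λ=88.597728°, h=1923.909 m
→ ECEF (a=6378137.000, f=1/298.257223563): X=61300.5640, Y=2504194.8350, Z=5848077.1807
→ Helmert 7p (PV): X=61266.7189, Y=2504239.0731, Z=5847884.8380
→ Helmert 7p (PV): X=61122.1334, Y=2504018.8746, Z=5847937.4860
→ Helmert 7p (PV): X=60578.2592, Y=2504264.4271, Z=5848072.2153
→ Helmert 7p (PV): X=60966.5802, Y=2503780.4963, Z=5848386.9819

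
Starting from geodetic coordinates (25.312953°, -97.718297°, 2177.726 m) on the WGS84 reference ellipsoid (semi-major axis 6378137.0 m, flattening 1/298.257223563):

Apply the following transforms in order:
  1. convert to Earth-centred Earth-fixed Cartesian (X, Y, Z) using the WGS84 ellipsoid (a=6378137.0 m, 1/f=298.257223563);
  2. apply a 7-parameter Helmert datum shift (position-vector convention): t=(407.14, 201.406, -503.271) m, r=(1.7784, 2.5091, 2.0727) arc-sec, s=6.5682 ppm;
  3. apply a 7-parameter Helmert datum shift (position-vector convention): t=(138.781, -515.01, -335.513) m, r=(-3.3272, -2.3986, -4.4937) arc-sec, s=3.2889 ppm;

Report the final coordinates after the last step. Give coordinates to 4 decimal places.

X=-774620.9563 m, Y=-5719301.0585 m, Z=2710616.0788 m

start: φ=25.312953°, λ=-97.718297°, h=2177.726 m
→ ECEF (a=6378137.000, f=1/298.257223563): X=-775093.5750, Y=-5718960.5201, Z=2711384.7768
→ Helmert 7p (PV): X=-774601.0745, Y=-5718827.8437, Z=2710859.4346
→ Helmert 7p (PV): X=-774620.9563, Y=-5719301.0585, Z=2710616.0788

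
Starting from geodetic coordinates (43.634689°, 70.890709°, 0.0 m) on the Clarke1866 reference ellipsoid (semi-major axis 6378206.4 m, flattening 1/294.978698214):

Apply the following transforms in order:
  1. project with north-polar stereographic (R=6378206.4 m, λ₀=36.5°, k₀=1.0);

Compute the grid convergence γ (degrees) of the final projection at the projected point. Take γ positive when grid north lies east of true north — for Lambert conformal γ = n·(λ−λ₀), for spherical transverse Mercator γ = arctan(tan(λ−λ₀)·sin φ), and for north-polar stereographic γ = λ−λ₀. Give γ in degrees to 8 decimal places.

start: φ=43.634689°, λ=70.890709°, h=0.000 m
→ into stereo (λ₀=36.5°): φ=43.63468900°, λ−λ₀=34.39070900°
convergence γ = 34.39070900°

34.39070900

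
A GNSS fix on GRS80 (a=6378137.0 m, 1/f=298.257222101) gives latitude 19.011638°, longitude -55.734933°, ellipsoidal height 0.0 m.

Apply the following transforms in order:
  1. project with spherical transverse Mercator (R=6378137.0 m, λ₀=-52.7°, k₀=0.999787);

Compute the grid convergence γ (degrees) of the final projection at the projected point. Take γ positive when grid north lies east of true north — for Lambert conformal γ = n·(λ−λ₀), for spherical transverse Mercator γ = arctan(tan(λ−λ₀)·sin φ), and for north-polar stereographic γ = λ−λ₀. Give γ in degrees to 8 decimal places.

-0.98948770

start: φ=19.011638°, λ=-55.734933°, h=0.000 m
→ into tm (λ₀=-52.7°): φ=19.01163800°, λ−λ₀=-3.03493300°
convergence γ = -0.98948770°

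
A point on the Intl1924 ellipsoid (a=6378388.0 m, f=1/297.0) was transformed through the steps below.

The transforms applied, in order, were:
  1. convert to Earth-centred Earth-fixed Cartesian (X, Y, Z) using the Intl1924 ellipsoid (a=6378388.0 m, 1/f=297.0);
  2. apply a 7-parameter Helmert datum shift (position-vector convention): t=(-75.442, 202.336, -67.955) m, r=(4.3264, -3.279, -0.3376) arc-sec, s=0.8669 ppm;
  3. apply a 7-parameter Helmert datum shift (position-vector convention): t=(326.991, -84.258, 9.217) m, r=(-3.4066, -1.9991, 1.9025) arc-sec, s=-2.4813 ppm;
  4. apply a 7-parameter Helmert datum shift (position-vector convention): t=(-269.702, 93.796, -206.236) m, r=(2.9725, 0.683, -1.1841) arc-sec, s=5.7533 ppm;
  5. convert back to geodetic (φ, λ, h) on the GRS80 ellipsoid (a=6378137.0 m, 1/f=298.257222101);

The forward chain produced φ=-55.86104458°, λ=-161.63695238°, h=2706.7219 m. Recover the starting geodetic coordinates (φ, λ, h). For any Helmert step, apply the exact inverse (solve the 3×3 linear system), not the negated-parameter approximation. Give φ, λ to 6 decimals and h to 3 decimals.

φ=-55.858557°, λ=-161.632843°, h=2299.833 m

start: φ=-55.861045°, λ=-161.636952°, h=2706.722 m
→ ECEF (a=6378137.000, f=1/298.257222101): X=-3406414.2408, Y=-1130723.6720, Z=-5258015.5051
→ Helmert⁻¹: X=-3406101.0402, Y=-1130906.2856, Z=-5257774.0005
→ Helmert⁻¹: X=-3406497.8707, Y=-1130706.5777, Z=-5257781.9226
→ Helmert⁻¹: X=-3406501.2053, Y=-1131023.7875, Z=-5257631.5332
→ geod (Bowring, a=6378388.000): φ=-55.85855700°, λ=-161.63284300°, h=2299.8330 m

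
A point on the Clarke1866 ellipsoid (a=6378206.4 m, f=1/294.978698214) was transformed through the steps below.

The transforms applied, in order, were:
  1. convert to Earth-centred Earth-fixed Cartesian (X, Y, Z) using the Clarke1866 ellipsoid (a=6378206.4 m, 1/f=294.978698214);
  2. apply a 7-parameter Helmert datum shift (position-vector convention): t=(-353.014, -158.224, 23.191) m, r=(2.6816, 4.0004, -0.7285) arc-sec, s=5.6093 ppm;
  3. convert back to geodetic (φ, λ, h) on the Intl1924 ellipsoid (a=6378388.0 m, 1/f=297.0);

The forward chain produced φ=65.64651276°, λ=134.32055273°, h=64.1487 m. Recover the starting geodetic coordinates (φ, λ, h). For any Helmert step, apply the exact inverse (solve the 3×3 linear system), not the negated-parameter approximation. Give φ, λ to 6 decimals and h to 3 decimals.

φ=65.647204°, λ=134.313470°, h=255.114 m

start: φ=65.646513°, λ=134.320553°, h=64.149 m
→ ECEF (a=6378388.000, f=1/297.0): X=-1842830.4283, Y=1887063.7954, Z=5787994.5308
→ Helmert⁻¹: X=-1842585.9979, Y=1887280.1725, Z=5787878.6014
→ geod (Bowring, a=6378206.400): φ=65.64720400°, λ=134.31347000°, h=255.1140 m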